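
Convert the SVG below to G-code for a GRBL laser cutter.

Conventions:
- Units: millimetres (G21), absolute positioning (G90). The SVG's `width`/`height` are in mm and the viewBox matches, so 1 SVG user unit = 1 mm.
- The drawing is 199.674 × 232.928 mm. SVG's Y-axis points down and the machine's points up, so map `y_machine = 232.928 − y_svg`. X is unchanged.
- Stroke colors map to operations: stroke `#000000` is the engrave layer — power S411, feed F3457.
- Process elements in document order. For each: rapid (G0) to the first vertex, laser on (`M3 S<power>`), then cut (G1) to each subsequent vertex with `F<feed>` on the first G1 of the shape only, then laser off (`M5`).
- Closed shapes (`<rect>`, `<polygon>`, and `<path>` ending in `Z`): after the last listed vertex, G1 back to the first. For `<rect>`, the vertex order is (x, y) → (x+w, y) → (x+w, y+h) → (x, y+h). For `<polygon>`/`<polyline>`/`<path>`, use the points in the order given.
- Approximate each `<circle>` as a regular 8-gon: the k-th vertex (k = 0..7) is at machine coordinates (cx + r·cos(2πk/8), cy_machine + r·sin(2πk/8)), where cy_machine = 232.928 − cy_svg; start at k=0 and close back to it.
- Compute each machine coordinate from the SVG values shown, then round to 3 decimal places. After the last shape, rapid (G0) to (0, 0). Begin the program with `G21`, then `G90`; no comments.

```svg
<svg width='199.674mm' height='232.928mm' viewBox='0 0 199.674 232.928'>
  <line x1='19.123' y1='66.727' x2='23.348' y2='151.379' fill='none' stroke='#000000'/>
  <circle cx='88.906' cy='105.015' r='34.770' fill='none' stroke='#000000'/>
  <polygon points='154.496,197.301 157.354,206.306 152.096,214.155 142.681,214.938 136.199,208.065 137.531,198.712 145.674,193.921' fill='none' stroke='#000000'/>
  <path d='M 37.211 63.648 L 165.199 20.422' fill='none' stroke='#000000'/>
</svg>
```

Since the viewBox matches the mm dimensions, user units are millimetres directly. The only transform is the Y-flip y_m = 232.928 − y_svg.

Shape 1 is a line segment drawn with `<line>`. Its stroke #000000 means engrave at S411, F3457. After flipping Y the toolpath is (19.123,166.201) → (23.348,81.549).

Shape 2 is a circle drawn with `<circle>`. Its stroke #000000 means engrave at S411, F3457. After flipping Y the toolpath is (123.676,127.913) → (113.492,152.499) → (88.906,162.683) → (64.320,152.499) → (54.136,127.913) → (64.320,103.327) → (88.906,93.143) → (113.492,103.327) → (123.676,127.913), returning to the start.

Shape 3 is a regular polygon drawn with `<polygon>`. Its stroke #000000 means engrave at S411, F3457. After flipping Y the toolpath is (154.496,35.627) → (157.354,26.622) → (152.096,18.773) → (142.681,17.990) → (136.199,24.863) → (137.531,34.216) → (145.674,39.007) → (154.496,35.627), returning to the start.

Shape 4 is a line segment drawn with `<path>`. Its stroke #000000 means engrave at S411, F3457. After flipping Y the toolpath is (37.211,169.280) → (165.199,212.506).

G21
G90
G0 X19.123 Y166.201
M3 S411
G1 X23.348 Y81.549 F3457
M5
G0 X123.676 Y127.913
M3 S411
G1 X113.492 Y152.499 F3457
G1 X88.906 Y162.683
G1 X64.320 Y152.499
G1 X54.136 Y127.913
G1 X64.320 Y103.327
G1 X88.906 Y93.143
G1 X113.492 Y103.327
G1 X123.676 Y127.913
M5
G0 X154.496 Y35.627
M3 S411
G1 X157.354 Y26.622 F3457
G1 X152.096 Y18.773
G1 X142.681 Y17.990
G1 X136.199 Y24.863
G1 X137.531 Y34.216
G1 X145.674 Y39.007
G1 X154.496 Y35.627
M5
G0 X37.211 Y169.280
M3 S411
G1 X165.199 Y212.506 F3457
M5
G0 X0.000 Y0.000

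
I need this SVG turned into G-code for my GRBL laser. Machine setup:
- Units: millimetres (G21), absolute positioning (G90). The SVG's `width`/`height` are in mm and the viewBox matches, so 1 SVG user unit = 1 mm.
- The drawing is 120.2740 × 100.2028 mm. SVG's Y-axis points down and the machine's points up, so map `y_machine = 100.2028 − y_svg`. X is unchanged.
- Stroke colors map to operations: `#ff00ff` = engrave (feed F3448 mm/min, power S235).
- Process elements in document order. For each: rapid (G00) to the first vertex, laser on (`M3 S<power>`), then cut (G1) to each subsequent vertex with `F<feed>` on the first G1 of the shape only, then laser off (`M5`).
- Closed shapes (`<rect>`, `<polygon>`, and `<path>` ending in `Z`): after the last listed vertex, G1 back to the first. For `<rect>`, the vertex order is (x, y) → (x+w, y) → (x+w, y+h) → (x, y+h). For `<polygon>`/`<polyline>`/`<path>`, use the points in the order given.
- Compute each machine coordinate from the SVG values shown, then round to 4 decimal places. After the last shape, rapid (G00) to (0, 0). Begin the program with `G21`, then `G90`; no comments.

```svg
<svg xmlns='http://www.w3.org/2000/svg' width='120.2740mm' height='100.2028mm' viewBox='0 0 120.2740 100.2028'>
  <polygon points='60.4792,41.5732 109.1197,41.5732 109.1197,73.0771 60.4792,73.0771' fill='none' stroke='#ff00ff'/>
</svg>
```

G21
G90
G00 X60.4792 Y58.6296
M3 S235
G1 X109.1197 Y58.6296 F3448
G1 X109.1197 Y27.1257
G1 X60.4792 Y27.1257
G1 X60.4792 Y58.6296
M5
G00 X0.0000 Y0.0000

1 u = 1 mm; y_m = 100.2028 − y.

[1] `<polygon>` rectangle, #ff00ff→engrave S235 F3448: (60.4792,58.6296) → (109.1197,58.6296) → (109.1197,27.1257) → (60.4792,27.1257) → (60.4792,58.6296) (closed)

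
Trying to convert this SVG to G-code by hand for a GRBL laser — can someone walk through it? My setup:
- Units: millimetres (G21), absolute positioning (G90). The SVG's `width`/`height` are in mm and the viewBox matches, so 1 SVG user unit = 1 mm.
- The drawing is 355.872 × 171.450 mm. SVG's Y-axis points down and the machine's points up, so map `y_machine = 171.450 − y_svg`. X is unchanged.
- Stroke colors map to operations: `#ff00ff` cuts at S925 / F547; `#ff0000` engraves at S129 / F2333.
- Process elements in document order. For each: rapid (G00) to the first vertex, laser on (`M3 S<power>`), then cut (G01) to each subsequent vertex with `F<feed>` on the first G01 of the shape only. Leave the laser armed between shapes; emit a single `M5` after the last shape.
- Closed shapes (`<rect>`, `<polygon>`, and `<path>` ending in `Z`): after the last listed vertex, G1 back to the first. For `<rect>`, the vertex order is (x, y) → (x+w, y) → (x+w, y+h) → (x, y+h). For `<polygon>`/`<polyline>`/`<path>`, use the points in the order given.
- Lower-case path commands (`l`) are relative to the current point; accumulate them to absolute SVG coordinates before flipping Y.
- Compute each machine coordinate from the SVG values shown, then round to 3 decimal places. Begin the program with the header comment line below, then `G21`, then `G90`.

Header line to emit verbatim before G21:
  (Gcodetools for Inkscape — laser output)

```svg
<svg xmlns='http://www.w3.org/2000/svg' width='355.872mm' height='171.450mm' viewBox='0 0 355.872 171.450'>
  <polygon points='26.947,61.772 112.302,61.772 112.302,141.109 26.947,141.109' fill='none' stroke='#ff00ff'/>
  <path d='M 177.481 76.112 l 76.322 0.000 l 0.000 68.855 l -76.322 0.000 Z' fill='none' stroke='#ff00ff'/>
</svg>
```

(Gcodetools for Inkscape — laser output)
G21
G90
G00 X26.947 Y109.678
M3 S925
G01 X112.302 Y109.678 F547
G01 X112.302 Y30.341
G01 X26.947 Y30.341
G01 X26.947 Y109.678
G00 X177.481 Y95.338
M3 S925
G01 X253.803 Y95.338 F547
G01 X253.803 Y26.483
G01 X177.481 Y26.483
G01 X177.481 Y95.338
M5

Since the viewBox matches the mm dimensions, user units are millimetres directly. The only transform is the Y-flip y_m = 171.450 − y_svg.

Shape 1 is a rectangle drawn with `<polygon>`. Its stroke #ff00ff means cut at S925, F547. After flipping Y the toolpath is (26.947,109.678) → (112.302,109.678) → (112.302,30.341) → (26.947,30.341) → (26.947,109.678), returning to the start.

Shape 2 is a rectangle drawn with `<path>`. Its stroke #ff00ff means cut at S925, F547. After flipping Y the toolpath is (177.481,95.338) → (253.803,95.338) → (253.803,26.483) → (177.481,26.483) → (177.481,95.338), returning to the start.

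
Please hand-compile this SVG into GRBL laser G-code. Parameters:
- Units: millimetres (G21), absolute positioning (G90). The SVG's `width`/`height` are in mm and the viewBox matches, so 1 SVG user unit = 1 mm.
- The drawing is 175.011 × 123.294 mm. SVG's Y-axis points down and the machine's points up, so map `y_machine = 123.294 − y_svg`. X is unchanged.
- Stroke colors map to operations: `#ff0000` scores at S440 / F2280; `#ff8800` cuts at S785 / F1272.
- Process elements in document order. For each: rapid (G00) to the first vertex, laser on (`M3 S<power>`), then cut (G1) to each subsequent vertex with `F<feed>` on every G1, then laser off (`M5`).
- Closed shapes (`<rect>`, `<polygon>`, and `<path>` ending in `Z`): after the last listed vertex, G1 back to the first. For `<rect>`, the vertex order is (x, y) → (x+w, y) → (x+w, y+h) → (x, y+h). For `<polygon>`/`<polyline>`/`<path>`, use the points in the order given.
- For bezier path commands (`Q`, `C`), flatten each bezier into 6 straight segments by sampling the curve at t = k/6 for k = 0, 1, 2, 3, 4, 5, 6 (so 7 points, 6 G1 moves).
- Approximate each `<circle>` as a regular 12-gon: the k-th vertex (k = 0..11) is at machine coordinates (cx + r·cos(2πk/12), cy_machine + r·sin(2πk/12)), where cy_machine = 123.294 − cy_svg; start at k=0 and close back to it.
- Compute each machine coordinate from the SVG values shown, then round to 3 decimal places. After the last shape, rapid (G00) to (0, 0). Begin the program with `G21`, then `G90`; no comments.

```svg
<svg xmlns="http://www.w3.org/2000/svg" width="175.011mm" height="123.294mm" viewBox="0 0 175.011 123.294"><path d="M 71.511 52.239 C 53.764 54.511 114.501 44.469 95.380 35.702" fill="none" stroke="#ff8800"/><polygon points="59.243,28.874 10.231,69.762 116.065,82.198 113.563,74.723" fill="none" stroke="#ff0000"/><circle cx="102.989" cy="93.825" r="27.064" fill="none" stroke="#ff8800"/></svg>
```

Since the viewBox matches the mm dimensions, user units are millimetres directly. The only transform is the Y-flip y_m = 123.294 − y_svg.

Shape 1 is a cubic bezier drawn with `<path>`. Its stroke #ff8800 means cut at S785, F1272. After flipping Y the toolpath is (71.511,71.055) → (68.445,70.882) → (74.061,72.384) → (83.961,75.184) → (93.746,78.903) → (99.019,83.165) → (95.380,87.592).

Shape 2 is a closed polygon drawn with `<polygon>`. Its stroke #ff0000 means score at S440, F2280. After flipping Y the toolpath is (59.243,94.420) → (10.231,53.532) → (116.065,41.096) → (113.563,48.571) → (59.243,94.420), returning to the start.

Shape 3 is a circle drawn with `<circle>`. Its stroke #ff8800 means cut at S785, F1272. After flipping Y the toolpath is (130.053,29.469) → (126.427,43.001) → (116.521,52.907) → (102.989,56.533) → (89.457,52.907) → (79.551,43.001) → (75.925,29.469) → (79.551,15.937) → (89.457,6.031) → (102.989,2.405) → (116.521,6.031) → (126.427,15.937) → (130.053,29.469), returning to the start.

G21
G90
G00 X71.511 Y71.055
M3 S785
G1 X68.445 Y70.882 F1272
G1 X74.061 Y72.384 F1272
G1 X83.961 Y75.184 F1272
G1 X93.746 Y78.903 F1272
G1 X99.019 Y83.165 F1272
G1 X95.380 Y87.592 F1272
M5
G00 X59.243 Y94.420
M3 S440
G1 X10.231 Y53.532 F2280
G1 X116.065 Y41.096 F2280
G1 X113.563 Y48.571 F2280
G1 X59.243 Y94.420 F2280
M5
G00 X130.053 Y29.469
M3 S785
G1 X126.427 Y43.001 F1272
G1 X116.521 Y52.907 F1272
G1 X102.989 Y56.533 F1272
G1 X89.457 Y52.907 F1272
G1 X79.551 Y43.001 F1272
G1 X75.925 Y29.469 F1272
G1 X79.551 Y15.937 F1272
G1 X89.457 Y6.031 F1272
G1 X102.989 Y2.405 F1272
G1 X116.521 Y6.031 F1272
G1 X126.427 Y15.937 F1272
G1 X130.053 Y29.469 F1272
M5
G00 X0.000 Y0.000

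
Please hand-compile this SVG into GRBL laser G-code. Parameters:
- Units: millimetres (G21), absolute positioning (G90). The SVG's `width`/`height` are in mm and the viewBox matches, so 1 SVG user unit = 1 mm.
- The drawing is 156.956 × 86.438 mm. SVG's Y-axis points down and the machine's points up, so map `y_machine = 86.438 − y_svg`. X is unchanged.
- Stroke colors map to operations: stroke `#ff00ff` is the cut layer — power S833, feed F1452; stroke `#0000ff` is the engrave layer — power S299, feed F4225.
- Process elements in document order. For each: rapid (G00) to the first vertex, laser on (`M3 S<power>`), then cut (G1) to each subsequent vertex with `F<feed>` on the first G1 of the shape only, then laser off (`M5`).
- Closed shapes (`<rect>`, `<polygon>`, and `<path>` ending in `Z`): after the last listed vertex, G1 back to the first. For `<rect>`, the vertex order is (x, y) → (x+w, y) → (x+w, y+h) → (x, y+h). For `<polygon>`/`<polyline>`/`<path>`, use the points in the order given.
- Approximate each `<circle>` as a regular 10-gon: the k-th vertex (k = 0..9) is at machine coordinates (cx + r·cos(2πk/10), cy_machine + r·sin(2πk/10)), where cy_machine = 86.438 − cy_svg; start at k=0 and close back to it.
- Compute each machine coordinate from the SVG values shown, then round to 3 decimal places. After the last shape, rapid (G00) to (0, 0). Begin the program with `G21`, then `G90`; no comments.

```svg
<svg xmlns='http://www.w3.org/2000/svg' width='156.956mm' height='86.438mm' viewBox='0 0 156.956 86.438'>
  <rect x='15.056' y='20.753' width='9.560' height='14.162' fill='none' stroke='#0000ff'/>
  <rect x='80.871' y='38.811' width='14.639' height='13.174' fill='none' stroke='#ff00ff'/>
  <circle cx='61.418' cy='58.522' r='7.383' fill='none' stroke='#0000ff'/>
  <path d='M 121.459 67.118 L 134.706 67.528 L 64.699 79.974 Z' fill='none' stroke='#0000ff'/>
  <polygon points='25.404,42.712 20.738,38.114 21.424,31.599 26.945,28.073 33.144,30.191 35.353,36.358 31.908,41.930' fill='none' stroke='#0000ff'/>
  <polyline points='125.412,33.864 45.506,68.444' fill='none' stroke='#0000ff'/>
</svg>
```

G21
G90
G00 X15.056 Y65.685
M3 S299
G1 X24.616 Y65.685 F4225
G1 X24.616 Y51.523
G1 X15.056 Y51.523
G1 X15.056 Y65.685
M5
G00 X80.871 Y47.627
M3 S833
G1 X95.510 Y47.627 F1452
G1 X95.510 Y34.453
G1 X80.871 Y34.453
G1 X80.871 Y47.627
M5
G00 X68.801 Y27.916
M3 S299
G1 X67.391 Y32.256 F4225
G1 X63.699 Y34.938
G1 X59.137 Y34.938
G1 X55.445 Y32.256
G1 X54.035 Y27.916
G1 X55.445 Y23.576
G1 X59.137 Y20.894
G1 X63.699 Y20.894
G1 X67.391 Y23.576
G1 X68.801 Y27.916
M5
G00 X121.459 Y19.320
M3 S299
G1 X134.706 Y18.910 F4225
G1 X64.699 Y6.464
G1 X121.459 Y19.320
M5
G00 X25.404 Y43.726
M3 S299
G1 X20.738 Y48.324 F4225
G1 X21.424 Y54.839
G1 X26.945 Y58.365
G1 X33.144 Y56.247
G1 X35.353 Y50.080
G1 X31.908 Y44.508
G1 X25.404 Y43.726
M5
G00 X125.412 Y52.574
M3 S299
G1 X45.506 Y17.994 F4225
M5
G00 X0.000 Y0.000

1 u = 1 mm; y_m = 86.438 − y.

[1] `<rect>` rectangle, #0000ff→engrave S299 F4225: (15.056,65.685) → (24.616,65.685) → (24.616,51.523) → (15.056,51.523) → (15.056,65.685) (closed)

[2] `<rect>` rectangle, #ff00ff→cut S833 F1452: (80.871,47.627) → (95.510,47.627) → (95.510,34.453) → (80.871,34.453) → (80.871,47.627) (closed)

[3] `<circle>` circle, #0000ff→engrave S299 F4225: (68.801,27.916) → (67.391,32.256) → (63.699,34.938) → (59.137,34.938) → (55.445,32.256) → (54.035,27.916) → (55.445,23.576) → (59.137,20.894) → (63.699,20.894) → (67.391,23.576) → (68.801,27.916) (closed)

[4] `<path>` closed polygon, #0000ff→engrave S299 F4225: (121.459,19.320) → (134.706,18.910) → (64.699,6.464) → (121.459,19.320) (closed)

[5] `<polygon>` regular polygon, #0000ff→engrave S299 F4225: (25.404,43.726) → (20.738,48.324) → (21.424,54.839) → (26.945,58.365) → (33.144,56.247) → (35.353,50.080) → (31.908,44.508) → (25.404,43.726) (closed)

[6] `<polyline>` line segment, #0000ff→engrave S299 F4225: (125.412,52.574) → (45.506,17.994)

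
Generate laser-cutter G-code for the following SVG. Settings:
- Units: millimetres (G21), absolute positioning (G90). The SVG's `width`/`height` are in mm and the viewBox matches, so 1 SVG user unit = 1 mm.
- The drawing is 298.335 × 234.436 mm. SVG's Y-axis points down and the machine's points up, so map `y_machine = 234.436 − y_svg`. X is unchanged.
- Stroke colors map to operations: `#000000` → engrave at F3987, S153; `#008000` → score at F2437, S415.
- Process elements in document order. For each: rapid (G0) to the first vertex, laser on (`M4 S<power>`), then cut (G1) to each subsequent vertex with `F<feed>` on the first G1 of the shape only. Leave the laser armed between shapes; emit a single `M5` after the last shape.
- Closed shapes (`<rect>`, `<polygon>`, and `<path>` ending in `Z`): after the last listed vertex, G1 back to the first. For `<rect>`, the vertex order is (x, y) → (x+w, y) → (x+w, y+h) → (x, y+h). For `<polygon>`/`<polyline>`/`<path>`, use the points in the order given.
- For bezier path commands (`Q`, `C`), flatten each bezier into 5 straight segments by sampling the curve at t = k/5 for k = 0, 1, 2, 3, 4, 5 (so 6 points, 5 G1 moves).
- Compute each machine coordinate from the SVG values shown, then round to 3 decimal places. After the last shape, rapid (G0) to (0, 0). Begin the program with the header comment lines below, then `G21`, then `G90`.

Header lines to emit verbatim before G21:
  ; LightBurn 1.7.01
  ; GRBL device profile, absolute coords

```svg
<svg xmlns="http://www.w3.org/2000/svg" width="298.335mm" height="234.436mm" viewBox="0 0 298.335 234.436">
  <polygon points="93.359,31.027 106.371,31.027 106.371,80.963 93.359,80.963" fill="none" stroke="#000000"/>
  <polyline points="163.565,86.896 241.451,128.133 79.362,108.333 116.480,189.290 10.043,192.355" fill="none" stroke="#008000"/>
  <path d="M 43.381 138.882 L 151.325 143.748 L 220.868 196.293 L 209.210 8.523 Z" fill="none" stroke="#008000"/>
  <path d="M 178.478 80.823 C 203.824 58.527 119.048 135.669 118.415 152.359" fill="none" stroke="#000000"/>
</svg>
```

; LightBurn 1.7.01
; GRBL device profile, absolute coords
G21
G90
G0 X93.359 Y203.409
M4 S153
G1 X106.371 Y203.409 F3987
G1 X106.371 Y153.473
G1 X93.359 Y153.473
G1 X93.359 Y203.409
G0 X163.565 Y147.540
M4 S415
G1 X241.451 Y106.303 F2437
G1 X79.362 Y126.103
G1 X116.480 Y45.146
G1 X10.043 Y42.081
G0 X43.381 Y95.554
M4 S415
G1 X151.325 Y90.688 F2437
G1 X220.868 Y38.143
G1 X209.210 Y225.913
G1 X43.381 Y95.554
G0 X178.478 Y153.613
M4 S153
G1 X182.025 Y156.337 F3987
G1 X168.468 Y142.871
G1 X147.130 Y120.889
G1 X127.338 Y98.066
G1 X118.415 Y82.077
M5
G0 X0.000 Y0.000

Since the viewBox matches the mm dimensions, user units are millimetres directly. The only transform is the Y-flip y_m = 234.436 − y_svg.

Shape 1 is a rectangle drawn with `<polygon>`. Its stroke #000000 means engrave at S153, F3987. After flipping Y the toolpath is (93.359,203.409) → (106.371,203.409) → (106.371,153.473) → (93.359,153.473) → (93.359,203.409), returning to the start.

Shape 2 is a open polyline drawn with `<polyline>`. Its stroke #008000 means score at S415, F2437. After flipping Y the toolpath is (163.565,147.540) → (241.451,106.303) → (79.362,126.103) → (116.480,45.146) → (10.043,42.081).

Shape 3 is a closed polygon drawn with `<path>`. Its stroke #008000 means score at S415, F2437. After flipping Y the toolpath is (43.381,95.554) → (151.325,90.688) → (220.868,38.143) → (209.210,225.913) → (43.381,95.554), returning to the start.

Shape 4 is a cubic bezier drawn with `<path>`. Its stroke #000000 means engrave at S153, F3987. After flipping Y the toolpath is (178.478,153.613) → (182.025,156.337) → (168.468,142.871) → (147.130,120.889) → (127.338,98.066) → (118.415,82.077).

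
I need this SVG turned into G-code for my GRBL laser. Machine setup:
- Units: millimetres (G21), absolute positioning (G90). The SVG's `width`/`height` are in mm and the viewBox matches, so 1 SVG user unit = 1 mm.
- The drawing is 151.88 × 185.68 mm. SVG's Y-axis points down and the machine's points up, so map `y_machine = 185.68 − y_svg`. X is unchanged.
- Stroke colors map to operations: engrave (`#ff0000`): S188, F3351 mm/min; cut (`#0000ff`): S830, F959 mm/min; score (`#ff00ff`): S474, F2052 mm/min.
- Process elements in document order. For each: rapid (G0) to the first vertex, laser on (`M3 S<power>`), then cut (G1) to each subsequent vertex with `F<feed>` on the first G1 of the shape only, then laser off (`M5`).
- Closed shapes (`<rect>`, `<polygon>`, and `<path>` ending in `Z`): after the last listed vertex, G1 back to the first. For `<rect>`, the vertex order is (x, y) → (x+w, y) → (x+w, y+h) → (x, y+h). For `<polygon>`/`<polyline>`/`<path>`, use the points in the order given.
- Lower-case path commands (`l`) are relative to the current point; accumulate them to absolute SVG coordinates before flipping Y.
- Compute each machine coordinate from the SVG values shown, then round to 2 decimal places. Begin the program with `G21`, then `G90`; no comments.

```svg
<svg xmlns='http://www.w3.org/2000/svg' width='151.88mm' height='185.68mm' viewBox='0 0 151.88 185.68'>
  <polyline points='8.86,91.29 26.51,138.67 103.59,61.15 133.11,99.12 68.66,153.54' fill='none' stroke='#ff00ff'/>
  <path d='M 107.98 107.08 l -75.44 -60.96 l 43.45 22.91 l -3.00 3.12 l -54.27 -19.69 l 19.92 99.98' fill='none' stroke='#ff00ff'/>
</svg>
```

1 u = 1 mm; y_m = 185.68 − y.

[1] `<polyline>` open polyline, #ff00ff→score S474 F2052: (8.86,94.39) → (26.51,47.01) → (103.59,124.53) → (133.11,86.56) → (68.66,32.14)

[2] `<path>` open polyline, #ff00ff→score S474 F2052: (107.98,78.60) → (32.54,139.56) → (75.99,116.65) → (72.99,113.53) → (18.72,133.22) → (38.64,33.24)

G21
G90
G0 X8.86 Y94.39
M3 S474
G1 X26.51 Y47.01 F2052
G1 X103.59 Y124.53
G1 X133.11 Y86.56
G1 X68.66 Y32.14
M5
G0 X107.98 Y78.60
M3 S474
G1 X32.54 Y139.56 F2052
G1 X75.99 Y116.65
G1 X72.99 Y113.53
G1 X18.72 Y133.22
G1 X38.64 Y33.24
M5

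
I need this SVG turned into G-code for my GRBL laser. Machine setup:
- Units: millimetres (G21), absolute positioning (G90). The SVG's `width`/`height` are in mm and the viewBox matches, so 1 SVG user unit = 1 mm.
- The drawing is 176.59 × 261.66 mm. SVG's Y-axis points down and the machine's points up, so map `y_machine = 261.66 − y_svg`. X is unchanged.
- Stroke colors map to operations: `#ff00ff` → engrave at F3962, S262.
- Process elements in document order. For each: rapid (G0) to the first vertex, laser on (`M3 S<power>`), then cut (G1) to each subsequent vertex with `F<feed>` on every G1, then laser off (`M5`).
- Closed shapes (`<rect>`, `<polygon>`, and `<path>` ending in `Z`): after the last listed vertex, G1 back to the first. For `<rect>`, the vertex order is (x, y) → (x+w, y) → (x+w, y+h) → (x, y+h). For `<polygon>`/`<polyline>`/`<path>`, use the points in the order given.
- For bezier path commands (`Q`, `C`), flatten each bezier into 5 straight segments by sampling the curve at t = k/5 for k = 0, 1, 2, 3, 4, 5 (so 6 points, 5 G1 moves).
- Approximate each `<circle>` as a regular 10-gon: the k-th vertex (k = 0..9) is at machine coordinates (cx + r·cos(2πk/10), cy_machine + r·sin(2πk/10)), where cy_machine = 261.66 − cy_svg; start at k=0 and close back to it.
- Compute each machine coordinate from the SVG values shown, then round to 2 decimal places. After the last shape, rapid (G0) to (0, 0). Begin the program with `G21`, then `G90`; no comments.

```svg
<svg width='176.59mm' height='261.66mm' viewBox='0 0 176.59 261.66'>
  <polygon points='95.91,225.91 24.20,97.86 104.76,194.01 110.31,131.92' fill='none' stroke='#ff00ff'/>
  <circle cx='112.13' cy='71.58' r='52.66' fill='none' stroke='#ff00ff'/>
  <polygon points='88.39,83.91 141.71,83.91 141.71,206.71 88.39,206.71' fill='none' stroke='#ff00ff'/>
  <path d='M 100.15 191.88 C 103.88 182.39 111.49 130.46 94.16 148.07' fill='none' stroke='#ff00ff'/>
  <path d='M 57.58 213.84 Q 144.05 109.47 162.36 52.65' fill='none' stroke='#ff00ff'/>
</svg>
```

G21
G90
G0 X95.91 Y35.75
M3 S262
G1 X24.20 Y163.80 F3962
G1 X104.76 Y67.65 F3962
G1 X110.31 Y129.74 F3962
G1 X95.91 Y35.75 F3962
M5
G0 X164.79 Y190.08
M3 S262
G1 X154.73 Y221.03 F3962
G1 X128.40 Y240.16 F3962
G1 X95.86 Y240.16 F3962
G1 X69.53 Y221.03 F3962
G1 X59.47 Y190.08 F3962
G1 X69.53 Y159.13 F3962
G1 X95.86 Y140.00 F3962
G1 X128.40 Y140.00 F3962
G1 X154.73 Y159.13 F3962
G1 X164.79 Y190.08 F3962
M5
G0 X88.39 Y177.75
M3 S262
G1 X141.71 Y177.75 F3962
G1 X141.71 Y54.95 F3962
G1 X88.39 Y54.95 F3962
G1 X88.39 Y177.75 F3962
M5
G0 X100.15 Y69.78
M3 S262
G1 X102.62 Y79.67 F3962
G1 X104.64 Y94.37 F3962
G1 X104.83 Y108.51 F3962
G1 X101.80 Y116.71 F3962
G1 X94.16 Y113.59 F3962
M5
G0 X57.58 Y47.82
M3 S262
G1 X89.44 Y87.67 F3962
G1 X115.85 Y123.71 F3962
G1 X136.81 Y155.95 F3962
G1 X152.31 Y184.38 F3962
G1 X162.36 Y209.01 F3962
M5
G0 X0.00 Y0.00

1 u = 1 mm; y_m = 261.66 − y.

[1] `<polygon>` closed polygon, #ff00ff→engrave S262 F3962: (95.91,35.75) → (24.20,163.80) → (104.76,67.65) → (110.31,129.74) → (95.91,35.75) (closed)

[2] `<circle>` circle, #ff00ff→engrave S262 F3962: (164.79,190.08) → (154.73,221.03) → (128.40,240.16) → (95.86,240.16) → (69.53,221.03) → (59.47,190.08) → (69.53,159.13) → (95.86,140.00) → (128.40,140.00) → (154.73,159.13) → (164.79,190.08) (closed)

[3] `<polygon>` rectangle, #ff00ff→engrave S262 F3962: (88.39,177.75) → (141.71,177.75) → (141.71,54.95) → (88.39,54.95) → (88.39,177.75) (closed)

[4] `<path>` cubic bezier, #ff00ff→engrave S262 F3962: (100.15,69.78) → (102.62,79.67) → (104.64,94.37) → (104.83,108.51) → (101.80,116.71) → (94.16,113.59)

[5] `<path>` quadratic bezier, #ff00ff→engrave S262 F3962: (57.58,47.82) → (89.44,87.67) → (115.85,123.71) → (136.81,155.95) → (152.31,184.38) → (162.36,209.01)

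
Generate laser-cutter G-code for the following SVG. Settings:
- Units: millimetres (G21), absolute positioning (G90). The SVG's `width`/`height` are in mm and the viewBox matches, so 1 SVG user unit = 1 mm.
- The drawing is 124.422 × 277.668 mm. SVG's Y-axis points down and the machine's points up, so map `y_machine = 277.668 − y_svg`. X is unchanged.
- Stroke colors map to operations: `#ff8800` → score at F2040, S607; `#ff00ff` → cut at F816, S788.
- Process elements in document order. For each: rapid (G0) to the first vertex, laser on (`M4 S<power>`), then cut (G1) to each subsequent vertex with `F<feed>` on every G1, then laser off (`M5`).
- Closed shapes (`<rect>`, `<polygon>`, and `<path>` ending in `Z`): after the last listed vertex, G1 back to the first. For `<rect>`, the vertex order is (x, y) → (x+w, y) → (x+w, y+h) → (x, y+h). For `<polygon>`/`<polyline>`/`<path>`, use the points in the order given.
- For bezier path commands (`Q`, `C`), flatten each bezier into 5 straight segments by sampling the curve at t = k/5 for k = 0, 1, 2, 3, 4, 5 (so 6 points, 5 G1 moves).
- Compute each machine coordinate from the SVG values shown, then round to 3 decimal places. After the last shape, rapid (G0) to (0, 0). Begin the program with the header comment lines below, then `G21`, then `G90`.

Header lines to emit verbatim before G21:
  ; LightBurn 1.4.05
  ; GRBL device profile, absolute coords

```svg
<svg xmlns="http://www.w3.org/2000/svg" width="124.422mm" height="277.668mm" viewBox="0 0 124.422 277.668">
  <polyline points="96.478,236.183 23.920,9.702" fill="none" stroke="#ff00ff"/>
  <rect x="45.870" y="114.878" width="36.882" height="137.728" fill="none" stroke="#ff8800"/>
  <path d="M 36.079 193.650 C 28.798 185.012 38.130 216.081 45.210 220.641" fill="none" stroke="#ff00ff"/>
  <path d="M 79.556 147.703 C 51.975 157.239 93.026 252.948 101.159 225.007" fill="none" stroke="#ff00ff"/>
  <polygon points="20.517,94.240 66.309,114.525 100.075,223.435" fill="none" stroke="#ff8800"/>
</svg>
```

; LightBurn 1.4.05
; GRBL device profile, absolute coords
G21
G90
G0 X96.478 Y41.485
M4 S788
G1 X23.920 Y267.966 F816
M5
G0 X45.870 Y162.790
M4 S607
G1 X82.752 Y162.790 F2040
G1 X82.752 Y25.062 F2040
G1 X45.870 Y25.062 F2040
G1 X45.870 Y162.790 F2040
M5
G0 X36.079 Y84.018
M4 S788
G1 X33.553 Y84.966 F816
G1 X34.109 Y79.562 F816
G1 X36.840 Y70.985 F816
G1 X40.843 Y62.414 F816
G1 X45.210 Y57.027 F816
M5
G0 X79.556 Y129.965
M4 S788
G1 X70.431 Y115.581 F816
G1 X72.903 Y90.587 F816
G1 X82.098 Y65.055 F816
G1 X93.141 Y49.056 F816
G1 X101.159 Y52.661 F816
M5
G0 X20.517 Y183.428
M4 S607
G1 X66.309 Y163.143 F2040
G1 X100.075 Y54.233 F2040
G1 X20.517 Y183.428 F2040
M5
G0 X0.000 Y0.000

Since the viewBox matches the mm dimensions, user units are millimetres directly. The only transform is the Y-flip y_m = 277.668 − y_svg.

Shape 1 is a line segment drawn with `<polyline>`. Its stroke #ff00ff means cut at S788, F816. After flipping Y the toolpath is (96.478,41.485) → (23.920,267.966).

Shape 2 is a rectangle drawn with `<rect>`. Its stroke #ff8800 means score at S607, F2040. After flipping Y the toolpath is (45.870,162.790) → (82.752,162.790) → (82.752,25.062) → (45.870,25.062) → (45.870,162.790), returning to the start.

Shape 3 is a cubic bezier drawn with `<path>`. Its stroke #ff00ff means cut at S788, F816. After flipping Y the toolpath is (36.079,84.018) → (33.553,84.966) → (34.109,79.562) → (36.840,70.985) → (40.843,62.414) → (45.210,57.027).

Shape 4 is a cubic bezier drawn with `<path>`. Its stroke #ff00ff means cut at S788, F816. After flipping Y the toolpath is (79.556,129.965) → (70.431,115.581) → (72.903,90.587) → (82.098,65.055) → (93.141,49.056) → (101.159,52.661).

Shape 5 is a closed polygon drawn with `<polygon>`. Its stroke #ff8800 means score at S607, F2040. After flipping Y the toolpath is (20.517,183.428) → (66.309,163.143) → (100.075,54.233) → (20.517,183.428), returning to the start.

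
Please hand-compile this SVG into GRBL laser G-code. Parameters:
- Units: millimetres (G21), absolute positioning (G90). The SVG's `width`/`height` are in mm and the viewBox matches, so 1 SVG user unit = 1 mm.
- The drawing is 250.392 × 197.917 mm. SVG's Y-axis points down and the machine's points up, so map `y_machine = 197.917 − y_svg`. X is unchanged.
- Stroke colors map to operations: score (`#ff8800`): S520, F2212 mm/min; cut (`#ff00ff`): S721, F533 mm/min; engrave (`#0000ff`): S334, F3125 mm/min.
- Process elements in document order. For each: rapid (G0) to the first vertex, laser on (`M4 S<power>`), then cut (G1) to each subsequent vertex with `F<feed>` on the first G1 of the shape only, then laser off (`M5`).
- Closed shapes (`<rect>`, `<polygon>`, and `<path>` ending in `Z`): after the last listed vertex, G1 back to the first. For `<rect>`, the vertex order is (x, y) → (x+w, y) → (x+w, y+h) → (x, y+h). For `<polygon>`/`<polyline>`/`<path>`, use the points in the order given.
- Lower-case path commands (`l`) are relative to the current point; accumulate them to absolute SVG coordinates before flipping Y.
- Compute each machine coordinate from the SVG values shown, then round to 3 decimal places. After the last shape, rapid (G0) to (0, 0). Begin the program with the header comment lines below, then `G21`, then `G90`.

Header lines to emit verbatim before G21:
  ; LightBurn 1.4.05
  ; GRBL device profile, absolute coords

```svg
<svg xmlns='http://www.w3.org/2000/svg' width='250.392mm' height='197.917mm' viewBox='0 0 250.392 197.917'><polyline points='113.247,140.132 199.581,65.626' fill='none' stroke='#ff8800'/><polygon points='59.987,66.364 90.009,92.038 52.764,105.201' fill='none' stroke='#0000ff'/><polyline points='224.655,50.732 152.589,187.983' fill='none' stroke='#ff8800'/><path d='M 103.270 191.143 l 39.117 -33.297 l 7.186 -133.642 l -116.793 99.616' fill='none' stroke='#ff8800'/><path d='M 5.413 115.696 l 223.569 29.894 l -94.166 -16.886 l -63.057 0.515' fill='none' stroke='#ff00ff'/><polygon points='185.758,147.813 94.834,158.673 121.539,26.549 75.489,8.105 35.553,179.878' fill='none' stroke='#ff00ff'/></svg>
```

viewBox `0 0 250.392 197.917` with mm width/height → 1 unit = 1 mm. Flip: y_m = 197.917 − y_svg.

**Shape 1** — `<polyline>` line segment, stroke `#ff8800` → score (S520, F2212). Machine vertices: (113.247,57.785) → (199.581,132.291). Open path.

**Shape 2** — `<polygon>` regular polygon, stroke `#0000ff` → engrave (S334, F3125). Machine vertices: (59.987,131.553) → (90.009,105.879) → (52.764,92.716) → (59.987,131.553). Closed: final G1 returns to the first vertex.

**Shape 3** — `<polyline>` line segment, stroke `#ff8800` → score (S520, F2212). Machine vertices: (224.655,147.185) → (152.589,9.934). Open path.

**Shape 4** — `<path>` open polyline, stroke `#ff8800` → score (S520, F2212). Machine vertices: (103.270,6.774) → (142.387,40.071) → (149.573,173.713) → (32.780,74.097). Open path.

**Shape 5** — `<path>` open polyline, stroke `#ff00ff` → cut (S721, F533). Machine vertices: (5.413,82.221) → (228.982,52.327) → (134.816,69.213) → (71.759,68.698). Open path.

**Shape 6** — `<polygon>` closed polygon, stroke `#ff00ff` → cut (S721, F533). Machine vertices: (185.758,50.104) → (94.834,39.244) → (121.539,171.368) → (75.489,189.812) → (35.553,18.039) → (185.758,50.104). Closed: final G1 returns to the first vertex.

; LightBurn 1.4.05
; GRBL device profile, absolute coords
G21
G90
G0 X113.247 Y57.785
M4 S520
G1 X199.581 Y132.291 F2212
M5
G0 X59.987 Y131.553
M4 S334
G1 X90.009 Y105.879 F3125
G1 X52.764 Y92.716
G1 X59.987 Y131.553
M5
G0 X224.655 Y147.185
M4 S520
G1 X152.589 Y9.934 F2212
M5
G0 X103.270 Y6.774
M4 S520
G1 X142.387 Y40.071 F2212
G1 X149.573 Y173.713
G1 X32.780 Y74.097
M5
G0 X5.413 Y82.221
M4 S721
G1 X228.982 Y52.327 F533
G1 X134.816 Y69.213
G1 X71.759 Y68.698
M5
G0 X185.758 Y50.104
M4 S721
G1 X94.834 Y39.244 F533
G1 X121.539 Y171.368
G1 X75.489 Y189.812
G1 X35.553 Y18.039
G1 X185.758 Y50.104
M5
G0 X0.000 Y0.000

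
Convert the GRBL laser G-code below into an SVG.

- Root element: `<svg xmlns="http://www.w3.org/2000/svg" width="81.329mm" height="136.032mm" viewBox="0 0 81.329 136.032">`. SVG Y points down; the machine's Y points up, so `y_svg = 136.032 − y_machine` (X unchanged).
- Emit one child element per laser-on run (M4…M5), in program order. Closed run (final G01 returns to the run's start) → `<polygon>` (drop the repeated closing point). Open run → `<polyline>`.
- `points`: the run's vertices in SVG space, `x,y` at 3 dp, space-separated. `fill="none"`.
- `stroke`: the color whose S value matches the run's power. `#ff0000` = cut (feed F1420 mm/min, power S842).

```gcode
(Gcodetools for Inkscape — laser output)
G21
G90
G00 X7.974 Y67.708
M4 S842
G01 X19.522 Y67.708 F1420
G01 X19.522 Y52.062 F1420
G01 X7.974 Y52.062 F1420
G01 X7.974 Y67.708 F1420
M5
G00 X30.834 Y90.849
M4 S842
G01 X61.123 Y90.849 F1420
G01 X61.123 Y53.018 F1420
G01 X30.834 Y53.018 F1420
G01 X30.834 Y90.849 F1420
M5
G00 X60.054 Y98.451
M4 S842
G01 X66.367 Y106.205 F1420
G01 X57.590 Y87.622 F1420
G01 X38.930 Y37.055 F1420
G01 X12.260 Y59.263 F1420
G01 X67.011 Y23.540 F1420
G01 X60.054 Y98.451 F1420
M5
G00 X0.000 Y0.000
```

Machine Y-up, SVG Y-down with viewBox height 136.032, so y_svg = 136.032 − y_machine; X carries over. Every run uses S842, so all elements get stroke `#ff0000` (cut).

Run 1: The run returns to its start, so emit a `<polygon>` with points (Y-flipped): 7.974,68.324 19.522,68.324 19.522,83.970 7.974,83.970.

Run 2: The run returns to its start, so emit a `<polygon>` with points (Y-flipped): 30.834,45.183 61.123,45.183 61.123,83.014 30.834,83.014.

Run 3: The run returns to its start, so emit a `<polygon>` with points (Y-flipped): 60.054,37.581 66.367,29.827 57.590,48.410 38.930,98.977 12.260,76.769 67.011,112.492.

<svg xmlns="http://www.w3.org/2000/svg" width="81.329mm" height="136.032mm" viewBox="0 0 81.329 136.032">
  <polygon points="7.974,68.324 19.522,68.324 19.522,83.970 7.974,83.970" fill="none" stroke="#ff0000"/>
  <polygon points="30.834,45.183 61.123,45.183 61.123,83.014 30.834,83.014" fill="none" stroke="#ff0000"/>
  <polygon points="60.054,37.581 66.367,29.827 57.590,48.410 38.930,98.977 12.260,76.769 67.011,112.492" fill="none" stroke="#ff0000"/>
</svg>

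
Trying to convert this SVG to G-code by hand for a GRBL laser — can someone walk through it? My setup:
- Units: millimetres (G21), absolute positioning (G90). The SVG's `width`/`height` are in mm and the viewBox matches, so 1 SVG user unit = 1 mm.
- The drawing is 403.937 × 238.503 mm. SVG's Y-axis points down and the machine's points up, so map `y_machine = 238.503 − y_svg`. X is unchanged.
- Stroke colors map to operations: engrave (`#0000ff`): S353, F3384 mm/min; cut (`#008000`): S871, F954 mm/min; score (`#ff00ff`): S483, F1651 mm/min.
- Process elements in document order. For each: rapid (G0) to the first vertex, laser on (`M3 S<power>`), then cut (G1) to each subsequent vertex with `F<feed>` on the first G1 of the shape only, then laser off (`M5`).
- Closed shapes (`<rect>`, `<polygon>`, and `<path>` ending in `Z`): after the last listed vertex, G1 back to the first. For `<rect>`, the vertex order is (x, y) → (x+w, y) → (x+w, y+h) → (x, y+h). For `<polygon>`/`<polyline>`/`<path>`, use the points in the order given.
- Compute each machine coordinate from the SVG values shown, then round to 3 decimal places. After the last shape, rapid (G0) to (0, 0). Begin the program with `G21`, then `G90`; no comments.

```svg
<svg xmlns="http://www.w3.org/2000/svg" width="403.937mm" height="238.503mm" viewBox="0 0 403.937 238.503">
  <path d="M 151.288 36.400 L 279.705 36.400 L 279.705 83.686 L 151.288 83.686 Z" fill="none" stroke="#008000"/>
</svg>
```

G21
G90
G0 X151.288 Y202.103
M3 S871
G1 X279.705 Y202.103 F954
G1 X279.705 Y154.817
G1 X151.288 Y154.817
G1 X151.288 Y202.103
M5
G0 X0.000 Y0.000

1 u = 1 mm; y_m = 238.503 − y.

[1] `<path>` rectangle, #008000→cut S871 F954: (151.288,202.103) → (279.705,202.103) → (279.705,154.817) → (151.288,154.817) → (151.288,202.103) (closed)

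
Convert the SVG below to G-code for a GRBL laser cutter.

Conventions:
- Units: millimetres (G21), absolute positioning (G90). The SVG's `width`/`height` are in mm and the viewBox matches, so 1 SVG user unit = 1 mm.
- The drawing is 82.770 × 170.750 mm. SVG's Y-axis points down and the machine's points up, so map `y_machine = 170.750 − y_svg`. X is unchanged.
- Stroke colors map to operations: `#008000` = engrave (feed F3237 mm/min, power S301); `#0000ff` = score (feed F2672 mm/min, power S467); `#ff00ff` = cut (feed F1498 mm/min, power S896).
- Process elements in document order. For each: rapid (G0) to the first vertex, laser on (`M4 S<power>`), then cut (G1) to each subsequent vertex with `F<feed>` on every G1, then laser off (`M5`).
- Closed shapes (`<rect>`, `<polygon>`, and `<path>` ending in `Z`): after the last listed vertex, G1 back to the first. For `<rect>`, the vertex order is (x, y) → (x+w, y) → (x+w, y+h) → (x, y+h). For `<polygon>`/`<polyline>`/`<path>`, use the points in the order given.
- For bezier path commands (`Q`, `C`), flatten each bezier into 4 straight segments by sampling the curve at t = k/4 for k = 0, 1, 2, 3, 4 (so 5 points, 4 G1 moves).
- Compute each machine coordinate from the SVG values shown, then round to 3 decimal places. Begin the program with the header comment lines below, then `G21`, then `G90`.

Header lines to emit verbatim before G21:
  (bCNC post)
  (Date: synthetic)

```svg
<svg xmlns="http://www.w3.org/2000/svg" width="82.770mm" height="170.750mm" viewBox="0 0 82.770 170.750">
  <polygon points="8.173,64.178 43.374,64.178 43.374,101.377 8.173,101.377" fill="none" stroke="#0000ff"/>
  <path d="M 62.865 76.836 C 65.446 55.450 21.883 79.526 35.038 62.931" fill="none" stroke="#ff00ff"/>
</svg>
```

viewBox `0 0 82.770 170.750` with mm width/height → 1 unit = 1 mm. Flip: y_m = 170.750 − y_svg.

**Shape 1** — `<polygon>` rectangle, stroke `#0000ff` → score (S467, F2672). Machine vertices: (8.173,106.572) → (43.374,106.572) → (43.374,69.373) → (8.173,69.373) → (8.173,106.572). Closed: final G1 returns to the first vertex.

**Shape 2** — `<path>` cubic bezier, stroke `#ff00ff` → cut (S896, F1498). Control points (SVG): P0=(62.865,76.836), P1=(65.446,55.450), P2=(21.883,79.526), P3=(35.038,62.931); sampled at t=k/4. Machine vertices: (62.865,93.914) → (57.756,102.775) → (44.986,102.663) → (34.199,101.653) → (35.038,107.819). Open path.

(bCNC post)
(Date: synthetic)
G21
G90
G0 X8.173 Y106.572
M4 S467
G1 X43.374 Y106.572 F2672
G1 X43.374 Y69.373 F2672
G1 X8.173 Y69.373 F2672
G1 X8.173 Y106.572 F2672
M5
G0 X62.865 Y93.914
M4 S896
G1 X57.756 Y102.775 F1498
G1 X44.986 Y102.663 F1498
G1 X34.199 Y101.653 F1498
G1 X35.038 Y107.819 F1498
M5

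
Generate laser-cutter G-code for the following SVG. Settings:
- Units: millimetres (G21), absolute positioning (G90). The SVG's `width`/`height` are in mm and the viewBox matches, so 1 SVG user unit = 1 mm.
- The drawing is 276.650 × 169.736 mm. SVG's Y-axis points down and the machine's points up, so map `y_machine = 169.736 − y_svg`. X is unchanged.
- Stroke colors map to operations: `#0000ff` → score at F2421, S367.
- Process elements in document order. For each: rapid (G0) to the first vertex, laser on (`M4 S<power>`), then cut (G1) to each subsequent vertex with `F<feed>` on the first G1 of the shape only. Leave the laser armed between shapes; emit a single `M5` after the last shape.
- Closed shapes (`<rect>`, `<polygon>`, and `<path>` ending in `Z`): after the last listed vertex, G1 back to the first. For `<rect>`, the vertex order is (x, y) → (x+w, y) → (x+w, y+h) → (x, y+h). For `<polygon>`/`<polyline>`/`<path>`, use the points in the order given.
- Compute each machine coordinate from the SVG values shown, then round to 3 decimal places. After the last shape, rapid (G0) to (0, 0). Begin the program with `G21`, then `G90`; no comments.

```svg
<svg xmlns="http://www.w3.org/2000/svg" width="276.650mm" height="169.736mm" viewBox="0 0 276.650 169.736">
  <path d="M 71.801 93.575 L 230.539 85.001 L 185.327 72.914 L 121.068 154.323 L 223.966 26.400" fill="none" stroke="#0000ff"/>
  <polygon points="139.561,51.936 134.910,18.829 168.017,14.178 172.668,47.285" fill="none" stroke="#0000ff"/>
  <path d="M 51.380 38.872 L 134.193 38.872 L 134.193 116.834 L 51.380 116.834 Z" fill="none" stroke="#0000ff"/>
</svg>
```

G21
G90
G0 X71.801 Y76.161
M4 S367
G1 X230.539 Y84.735 F2421
G1 X185.327 Y96.822
G1 X121.068 Y15.413
G1 X223.966 Y143.336
G0 X139.561 Y117.800
M4 S367
G1 X134.910 Y150.907 F2421
G1 X168.017 Y155.558
G1 X172.668 Y122.451
G1 X139.561 Y117.800
G0 X51.380 Y130.864
M4 S367
G1 X134.193 Y130.864 F2421
G1 X134.193 Y52.902
G1 X51.380 Y52.902
G1 X51.380 Y130.864
M5
G0 X0.000 Y0.000

1 u = 1 mm; y_m = 169.736 − y.

[1] `<path>` open polyline, #0000ff→score S367 F2421: (71.801,76.161) → (230.539,84.735) → (185.327,96.822) → (121.068,15.413) → (223.966,143.336)

[2] `<polygon>` regular polygon, #0000ff→score S367 F2421: (139.561,117.800) → (134.910,150.907) → (168.017,155.558) → (172.668,122.451) → (139.561,117.800) (closed)

[3] `<path>` rectangle, #0000ff→score S367 F2421: (51.380,130.864) → (134.193,130.864) → (134.193,52.902) → (51.380,52.902) → (51.380,130.864) (closed)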